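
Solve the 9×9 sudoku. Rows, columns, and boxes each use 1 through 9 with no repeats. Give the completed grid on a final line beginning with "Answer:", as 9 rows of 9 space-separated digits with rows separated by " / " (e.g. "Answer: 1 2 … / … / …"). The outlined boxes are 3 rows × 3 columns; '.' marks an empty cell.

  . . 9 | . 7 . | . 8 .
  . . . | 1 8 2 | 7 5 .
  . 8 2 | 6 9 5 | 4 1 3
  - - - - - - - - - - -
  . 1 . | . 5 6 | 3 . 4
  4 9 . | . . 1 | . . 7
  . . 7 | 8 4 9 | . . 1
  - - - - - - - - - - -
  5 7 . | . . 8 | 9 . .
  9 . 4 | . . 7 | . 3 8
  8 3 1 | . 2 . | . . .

Step 1. [r7c3∈{6}] only 6 remains possible at r7c3. So r7c3=6.
Step 2. [r6c1∈{2,3,6}] 3 has one home in row 6: r6c1 ⇒ r6c1=3.
Step 3. [r6c2∈{2,5,6}] across box 4, 6 lands solely at r6c2. So r6c2=6.
Step 4. [r6c8∈{2}] nothing but 2 survives at r6c8, so r6c8=2.
Step 5. [r9c6∈{4}] r9c6 is down to just 4. So r9c6=4.
Step 6. [r9c9∈{5,6}] 5 has one home in col 9: r9c9, so r9c9=5.
Step 7. [r9c7∈{6}] nothing but 6 survives at r9c7 ⇒ r9c7=6.
Step 8. [r7c4∈{3}] r7c4's peers cover all but 3. So r7c4=3.
Step 9. [r2c1∈{6}] r2c1 is down to just 6, so r2c1=6.
Step 10. [r8c7∈{1,2}] col 7 places 1 nowhere but r8c7, so r8c7=1.
Step 11. [r5c3∈{5,8}] r5c3 is the only open cell in col 3 admitting 5, so r5c3=5.
Step 12. [r1c2∈{4,5}] across row 1, 5 lands solely at r1c2, so r1c2=5.
Step 13. [r4c4∈{2,7}] r4c4 is the only open cell in row 4 admitting 7, so r4c4=7.
Step 14. [r7c9∈{2}] only 2 remains possible at r7c9, so r7c9=2.
Step 15. [r2c3∈{3}] nothing but 3 survives at r2c3 ⇒ r2c3=3.
Step 16. [r2c2∈{4}] only 4 remains possible at r2c2 ⇒ r2c2=4.
Step 17. [r1c6∈{3}] only 3 remains possible at r1c6, so r1c6=3.
Step 18. [r1c4∈{4}] r1c4 has the single candidate 4, so r1c4=4.
Step 19. [r9c8∈{7}] nothing but 7 survives at r9c8, so r9c8=7.
Step 20. [r2c9∈{9}] nothing but 9 survives at r2c9 ⇒ r2c9=9.
Step 21. [r5c5∈{3}] r5c5 is down to just 3 ⇒ r5c5=3.
Step 22. [r5c7∈{8}] nothing but 8 survives at r5c7 ⇒ r5c7=8.
Step 23. [r7c8∈{4}] r7c8 has the single candidate 4 ⇒ r7c8=4.
Step 24. [r1c7∈{2}] only 2 remains possible at r1c7. So r1c7=2.
Step 25. [r8c5∈{6}] r8c5's peers cover all but 6, so r8c5=6.
Step 26. [r3c1∈{7}] nothing but 7 survives at r3c1 ⇒ r3c1=7.
Step 27. [r8c2∈{2}] r8c2 has the single candidate 2, so r8c2=2.
Step 28. [r1c1∈{1}] r1c1 has the single candidate 1 ⇒ r1c1=1.
Step 29. [r8c4∈{5}] nothing but 5 survives at r8c4 ⇒ r8c4=5.
Step 30. [r5c8∈{6}] r5c8's peers cover all but 6. So r5c8=6.
Step 31. [r5c4∈{2}] r5c4 has the single candidate 2. So r5c4=2.
Step 32. [r6c7∈{5}] r6c7 is down to just 5. So r6c7=5.
Step 33. [r1c9∈{6}] only 6 remains possible at r1c9, so r1c9=6.
Step 34. [r4c8∈{9}] r4c8's peers cover all but 9 ⇒ r4c8=9.
Step 35. [r7c5∈{1}] r7c5 has the single candidate 1, so r7c5=1.
Step 36. [r4c3∈{8}] r4c3 is down to just 8, so r4c3=8.
Step 37. [r9c4∈{9}] only 9 remains possible at r9c4 ⇒ r9c4=9.
Step 38. [r4c1∈{2}] r4c1's peers cover all but 2. So r4c1=2.

Answer: 1 5 9 4 7 3 2 8 6 / 6 4 3 1 8 2 7 5 9 / 7 8 2 6 9 5 4 1 3 / 2 1 8 7 5 6 3 9 4 / 4 9 5 2 3 1 8 6 7 / 3 6 7 8 4 9 5 2 1 / 5 7 6 3 1 8 9 4 2 / 9 2 4 5 6 7 1 3 8 / 8 3 1 9 2 4 6 7 5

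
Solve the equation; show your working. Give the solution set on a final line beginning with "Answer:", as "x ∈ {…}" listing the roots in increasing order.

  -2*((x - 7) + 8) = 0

Step 1. [-2*((x - 7) + 8) = 0] LHS = -2·(…); ÷-2 both sides, so div: (x - 7) + 8 = 0.
Step 2. [(x - 7) + 8 = 0] peel the +8: subtract 8 from each side, so sub: x - 7 = -8.
Step 3. [x - 7 = -8] the outer -7 inverts by adding 7 ⇒ sub: x = -1.

Answer: x ∈ {-1}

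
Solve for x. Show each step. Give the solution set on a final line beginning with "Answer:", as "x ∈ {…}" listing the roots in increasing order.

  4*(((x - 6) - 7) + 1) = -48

Step 1. [4*(((x - 6) - 7) + 1) = -48] 4·(inner) — divide through by 4. So div: ((x - 6) - 7) + 1 = -12.
Step 2. [((x - 6) - 7) + 1 = -12] the outer +1 inverts by subtracting 1. So sub: (x - 6) - 7 = -13.
Step 3. [(x - 6) - 7 = -13] the outer -7 inverts by adding 7 ⇒ sub: x - 6 = -6.
Step 4. [x - 6 = -6] peel the -6: add 6 from each side, so sub: x = 0.

Answer: x ∈ {0}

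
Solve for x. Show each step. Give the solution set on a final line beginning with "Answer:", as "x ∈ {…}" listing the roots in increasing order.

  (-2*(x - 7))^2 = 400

Step 1. [(-2*(x - 7))^2 = 400] 400 ≥ 0, LHS is (·)² — take ±√, so sqrt: -2*(x - 7) = 20 or -20.
Step 2. [-2*(x - 7) = 20 or -20] -2 out front; divide by -2 ⇒ div: x - 7 = -10 or 10.
Step 3. [x - 7 = -10 or 10] peel the -7: add 7 from each side ⇒ sub: x = -3 or 17.

Answer: x ∈ {-3, 17}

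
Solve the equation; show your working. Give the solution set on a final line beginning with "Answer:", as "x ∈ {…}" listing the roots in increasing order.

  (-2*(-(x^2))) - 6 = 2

Step 1. [(-2*(-(x^2))) - 6 = 2] common factor -2 (LHS and 2) — divide through ⇒ factor: (-(x^2)) + 3 = -1.
Step 2. [(-(x^2)) + 3 = -1] the outer +3 inverts by subtracting 3. So sub: -(x^2) = -4.
Step 3. [-(x^2) = -4] LHS negated; negate both sides, so neg: x^2 = 4.
Step 4. [x^2 = 4] √ both sides: 4 ≥ 0 gives two branches. So sqrt: x = 2 or -2.

Answer: x ∈ {-2, 2}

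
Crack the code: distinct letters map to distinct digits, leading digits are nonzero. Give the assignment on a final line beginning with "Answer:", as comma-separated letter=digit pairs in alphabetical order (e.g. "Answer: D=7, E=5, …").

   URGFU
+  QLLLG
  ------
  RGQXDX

Step 1. [col 1: U + G ≡ X (mod 10)] no forcing yet in column 1 (carry-in 0); U=7 is free and consistent — try it. So U=7.
Step 2. [col 1: U + G ≡ X (mod 10)] no forcing yet in column 1 (carry-in 0); G=5 is free and consistent — try it ⇒ G=5.
Step 3. [R] R is the leading digit of a 6-digit sum of two 5-digit numbers; the final carry is exactly 1, so R=1.
Step 4. [col 1: U + G ≡ X (mod 10)] in column 1 we have U+G≡X with carry-in 0; given U=7, G=5 and digits 1,5,7 already taken and all letters distinct, that pins X to 2. So X=2.
Step 5. [col 2: F + L ≡ D (mod 10)] no forcing yet in column 2 (carry-in 1); D=0 is free and consistent — try it, so D=0.
Step 6. [col 2: F + L ≡ D (mod 10)] column 2 (F + L ≡ D (mod 10), carry-in 1) doesn't pin F yet; pick F=3 and continue. So F=3.
Step 7. [col 2: F + L ≡ D (mod 10)] in column 2 we have F+L≡D with carry-in 1; given F=3, D=0 and digits 0,1,2,3,5,7 already taken and all letters distinct, that pins L to 6. So L=6.
Step 8. [col 4: R + L ≡ Q (mod 10)] column 4: given R=1, L=6, carry-in 1, and digits 0,1,2,3,5,6,7 already taken and all letters distinct, R+L≡Q (mod 10) forces Q=8 ⇒ Q=8.

Answer: D=0, F=3, G=5, L=6, Q=8, R=1, U=7, X=2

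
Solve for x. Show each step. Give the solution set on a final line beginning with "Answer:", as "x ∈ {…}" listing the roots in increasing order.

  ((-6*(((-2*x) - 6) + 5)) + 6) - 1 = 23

Step 1. [((-6*(((-2*x) - 6) + 5)) + 6) - 1 = 23] peel the -1: add 1 from each side ⇒ sub: (-6*(((-2*x) - 6) + 5)) + 6 = 24.
Step 2. [(-6*(((-2*x) - 6) + 5)) + 6 = 24] peel the +6: subtract 6 from each side. So sub: -6*(((-2*x) - 6) + 5) = 18.
Step 3. [-6*(((-2*x) - 6) + 5) = 18] -6·(inner) — divide through by -6, so div: ((-2*x) - 6) + 5 = -3.
Step 4. [((-2*x) - 6) + 5 = -3] +5 is outermost — subtract 5 both sides. So sub: (-2*x) - 6 = -8.
Step 5. [(-2*x) - 6 = -8] 6 comes off first (add 6). So sub: -2*x = -2.
Step 6. [-2*x = -2] divide by the outer -2, so div: x = 1.

Answer: x ∈ {1}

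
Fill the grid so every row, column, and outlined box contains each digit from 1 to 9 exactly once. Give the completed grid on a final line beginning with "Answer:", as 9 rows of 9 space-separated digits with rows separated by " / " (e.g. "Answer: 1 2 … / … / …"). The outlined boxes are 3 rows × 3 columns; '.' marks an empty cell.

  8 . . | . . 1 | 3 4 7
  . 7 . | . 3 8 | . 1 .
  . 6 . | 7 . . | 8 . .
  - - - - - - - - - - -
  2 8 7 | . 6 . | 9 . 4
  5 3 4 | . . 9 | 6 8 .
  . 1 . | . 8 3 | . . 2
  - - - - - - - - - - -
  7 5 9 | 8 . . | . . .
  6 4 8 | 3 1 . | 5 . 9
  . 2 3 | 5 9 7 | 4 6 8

Step 1. [r3c9∈{5}] nothing but 5 survives at r3c9 ⇒ r3c9=5.
Step 2. [r2c7∈{2}] r2c7 has the single candidate 2 ⇒ r2c7=2.
Step 3. [r8c6∈{2}] r8c6's peers cover all but 2, so r8c6=2.
Step 4. [r3c6∈{4}] only 4 remains possible at r3c6, so r3c6=4.
Step 5. [r3c5∈{2}] r3c5 is down to just 2. So r3c5=2.
Step 6. [r1c2∈{9}] r1c2's peers cover all but 9 ⇒ r1c2=9.
Step 7. [r6c8∈{5,7}] 5 has one home in row 6: r6c8 ⇒ r6c8=5.
Step 8. [r7c9∈{1,3}] 3 has one home in col 9: r7c9, so r7c9=3.
Step 9. [r5c9∈{1}] r5c9's peers cover all but 1, so r5c9=1.
Step 10. [r9c1∈{1}] r9c1's peers cover all but 1. So r9c1=1.
Step 11. [r1c4∈{6}] r1c4 is down to just 6, so r1c4=6.
Step 12. [r2c3∈{5}] r2c3 has the single candidate 5, so r2c3=5.
Step 13. [r1c5∈{5}] only 5 remains possible at r1c5 ⇒ r1c5=5.
Step 14. [r5c5∈{7}] only 7 remains possible at r5c5 ⇒ r5c5=7.
Step 15. [r3c8∈{9}] r3c8 has the single candidate 9, so r3c8=9.
Step 16. [r4c4∈{1}] r4c4 is down to just 1, so r4c4=1.
Step 17. [r6c4∈{4}] r6c4's peers cover all but 4. So r6c4=4.
Step 18. [r2c9∈{6}] r2c9 is down to just 6 ⇒ r2c9=6.
Step 19. [r6c3∈{6}] only 6 remains possible at r6c3. So r6c3=6.
Step 20. [r2c4∈{9}] r2c4's peers cover all but 9 ⇒ r2c4=9.
Step 21. [r6c7∈{7}] only 7 remains possible at r6c7, so r6c7=7.
Step 22. [r4c6∈{5}] r4c6 has the single candidate 5, so r4c6=5.
Step 23. [r5c4∈{2}] nothing but 2 survives at r5c4. So r5c4=2.
Step 24. [r7c7∈{1}] r7c7 has the single candidate 1. So r7c7=1.
Step 25. [r3c1∈{3}] r3c1 has the single candidate 3 ⇒ r3c1=3.
Step 26. [r7c8∈{2}] r7c8 has the single candidate 2. So r7c8=2.
Step 27. [r2c1∈{4}] nothing but 4 survives at r2c1 ⇒ r2c1=4.
Step 28. [r7c6∈{6}] only 6 remains possible at r7c6 ⇒ r7c6=6.
Step 29. [r6c1∈{9}] only 9 remains possible at r6c1. So r6c1=9.
Step 30. [r3c3∈{1}] r3c3 is down to just 1. So r3c3=1.
Step 31. [r1c3∈{2}] r1c3 has the single candidate 2, so r1c3=2.
Step 32. [r8c8∈{7}] r8c8's peers cover all but 7 ⇒ r8c8=7.
Step 33. [r7c5∈{4}] only 4 remains possible at r7c5. So r7c5=4.
Step 34. [r4c8∈{3}] r4c8's peers cover all but 3 ⇒ r4c8=3.

Answer: 8 9 2 6 5 1 3 4 7 / 4 7 5 9 3 8 2 1 6 / 3 6 1 7 2 4 8 9 5 / 2 8 7 1 6 5 9 3 4 / 5 3 4 2 7 9 6 8 1 / 9 1 6 4 8 3 7 5 2 / 7 5 9 8 4 6 1 2 3 / 6 4 8 3 1 2 5 7 9 / 1 2 3 5 9 7 4 6 8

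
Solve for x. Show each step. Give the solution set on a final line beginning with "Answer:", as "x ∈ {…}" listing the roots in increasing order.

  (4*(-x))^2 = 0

Step 1. [(4*(-x))^2 = 0] 0 ≥ 0, LHS is (·)² — take ±√ ⇒ sqrt: 4*(-x) = 0.
Step 2. [4*(-x) = 0] 4·(inner) — divide through by 4, so div: -x = 0.
Step 3. [-x = 0] leading − — multiply by −1. So neg: x = 0.

Answer: x ∈ {0}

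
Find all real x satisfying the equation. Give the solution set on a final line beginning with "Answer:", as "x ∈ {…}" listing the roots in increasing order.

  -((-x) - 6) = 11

Step 1. [-((-x) - 6) = 11] flip signs both sides ⇒ neg: (-x) - 6 = -11.
Step 2. [(-x) - 6 = -11] -6 is outermost — add 6 both sides, so sub: -x = -5.
Step 3. [-x = -5] LHS negated; negate both sides, so neg: x = 5.

Answer: x ∈ {5}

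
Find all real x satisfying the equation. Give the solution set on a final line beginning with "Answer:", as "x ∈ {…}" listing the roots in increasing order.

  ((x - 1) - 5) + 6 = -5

Step 1. [((x - 1) - 5) + 6 = -5] 6 comes off first (subtract 6), so sub: (x - 1) - 5 = -11.
Step 2. [(x - 1) - 5 = -11] 5 comes off first (add 5) ⇒ sub: x - 1 = -6.
Step 3. [x - 1 = -6] the outer -1 inverts by adding 1 ⇒ sub: x = -5.

Answer: x ∈ {-5}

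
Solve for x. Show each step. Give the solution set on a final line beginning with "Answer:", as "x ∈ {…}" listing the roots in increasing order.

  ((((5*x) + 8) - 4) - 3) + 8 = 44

Step 1. [((((5*x) + 8) - 4) - 3) + 8 = 44] 8 comes off first (subtract 8) ⇒ sub: (((5*x) + 8) - 4) - 3 = 36.
Step 2. [(((5*x) + 8) - 4) - 3 = 36] 3 comes off first (add 3), so sub: ((5*x) + 8) - 4 = 39.
Step 3. [((5*x) + 8) - 4 = 39] -4 is outermost — add 4 both sides. So sub: (5*x) + 8 = 43.
Step 4. [(5*x) + 8 = 43] +8 is outermost — subtract 8 both sides ⇒ sub: 5*x = 35.
Step 5. [5*x = 35] divide by the outer 5 ⇒ div: x = 7.

Answer: x ∈ {7}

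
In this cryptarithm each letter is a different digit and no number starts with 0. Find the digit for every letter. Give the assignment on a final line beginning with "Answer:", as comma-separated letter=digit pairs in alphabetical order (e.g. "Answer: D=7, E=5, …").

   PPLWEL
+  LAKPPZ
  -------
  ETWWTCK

Step 1. [col 1: L + Z ≡ K (mod 10)] Z=6 is one option consistent with column 1 (L + Z ≡ K (mod 10), carry-in 0) — take it ⇒ Z=6.
Step 2. [col 1: L + Z ≡ K (mod 10)] several values work for L in column 1 (L + Z ≡ K (mod 10), carry-in 0); try L=4, so L=4.
Step 3. [col 1: L + Z ≡ K (mod 10)] from column 1 (L=4, Z=6, carry-in 0, digits 4,6 already taken and all letters distinct): K must equal 0 ⇒ K=0.
Step 4. [col 2: E + P ≡ C (mod 10)] no forcing yet in column 2 (carry-in 1); C=9 is free and consistent — try it. So C=9.
Step 5. [col 2: E + P ≡ C (mod 10)] several values work for P in column 2 (E + P ≡ C (mod 10), carry-in 1); try P=7 ⇒ P=7.
Step 6. [col 2: E + P ≡ C (mod 10)] column 2: given P=7, C=9, carry-in 1, and digits 0,4,6,7,9 already taken and all letters distinct, E+P≡C (mod 10) forces E=1. So E=1.
Step 7. [col 3: W + P ≡ T (mod 10)] several values work for W in column 3 (W + P ≡ T (mod 10), carry-in 0); try W=5. So W=5.
Step 8. [col 3: W + P ≡ T (mod 10)] in column 3 we have W+P≡T with carry-in 0; given W=5, P=7 and digits 0,1,4,5,6,7,9 already taken and all letters distinct, that pins T to 2, so T=2.
Step 9. [col 5: P + A ≡ W (mod 10)] from column 5 (P=7, W=5, carry-in 0, digits 0,1,2,4,5,6,7,9 already taken and all letters distinct): A must equal 8, so A=8.

Answer: A=8, C=9, E=1, K=0, L=4, P=7, T=2, W=5, Z=6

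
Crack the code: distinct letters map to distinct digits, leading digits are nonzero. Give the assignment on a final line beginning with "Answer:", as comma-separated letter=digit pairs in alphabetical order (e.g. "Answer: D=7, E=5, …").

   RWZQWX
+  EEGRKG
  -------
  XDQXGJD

Step 1. [col 1: X + G ≡ D (mod 10)] column 1 (X + G ≡ D (mod 10), carry-in 0) doesn't pin G yet; pick G=9 and continue. So G=9.
Step 2. [col 1: X + G ≡ D (mod 10)] column 1 (X + G ≡ D (mod 10), carry-in 0) doesn't pin X yet; pick X=1 and continue. So X=1.
Step 3. [col 1: X + G ≡ D (mod 10)] column 1 reads X+G+carry(0)=D with X=1, G=9; with digits 1,9 already taken and all letters distinct, the only value for D is 0 ⇒ D=0.
Step 4. [col 2: W + K ≡ J (mod 10)] W=8 is one option consistent with column 2 (W + K ≡ J (mod 10), carry-in 1) — take it, so W=8.
Step 5. [col 2: W + K ≡ J (mod 10)] no forcing yet in column 2 (carry-in 1); J=6 is free and consistent — try it ⇒ J=6.
Step 6. [col 2: W + K ≡ J (mod 10)] column 2: given W=8, J=6, carry-in 1, and digits 0,1,6,8,9 already taken and all letters distinct, W+K≡J (mod 10) forces K=7, so K=7.
Step 7. [col 3: Q + R ≡ G (mod 10)] column 3 (Q + R ≡ G (mod 10), carry-in 1) doesn't pin R yet; pick R=5 and continue. So R=5.
Step 8. [col 3: Q + R ≡ G (mod 10)] in column 3 we have Q+R≡G with carry-in 1; given R=5, G=9 and digits 0,1,5,6,7,8,9 already taken and all letters distinct, that pins Q to 3. So Q=3.
Step 9. [col 4: Z + G ≡ X (mod 10)] in column 4 we have Z+G≡X with carry-in 0; given G=9, X=1 and digits 0,1,3,5,6,7,8,9 already taken and all letters distinct, that pins Z to 2. So Z=2.
Step 10. [col 5: W + E ≡ Q (mod 10)] column 5: given W=8, Q=3, carry-in 1, and digits 0,1,2,3,5,6,7,8,9 already taken and all letters distinct, W+E≡Q (mod 10) forces E=4. So E=4.

Answer: D=0, E=4, G=9, J=6, K=7, Q=3, R=5, W=8, X=1, Z=2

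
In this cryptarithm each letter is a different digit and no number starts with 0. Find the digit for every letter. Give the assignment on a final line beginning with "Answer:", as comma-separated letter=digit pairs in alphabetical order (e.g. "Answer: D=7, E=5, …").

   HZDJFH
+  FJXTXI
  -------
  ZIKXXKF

Step 1. [col 1: H + I ≡ F (mod 10)] no forcing yet in column 1 (carry-in 0); H=5 is free and consistent — try it, so H=5.
Step 2. [Z] the sum has 7 digits but both addends have 6; that extra leading digit Z is the final carry, namely 1. So Z=1.
Step 3. [col 1: H + I ≡ F (mod 10)] several values work for F in column 1 (H + I ≡ F (mod 10), carry-in 0); try F=8 ⇒ F=8.
Step 4. [col 1: H + I ≡ F (mod 10)] column 1: given H=5, F=8, carry-in 0, and digits 1,5,8 already taken and all letters distinct, H+I≡F (mod 10) forces I=3. So I=3.
Step 5. [col 2: F + X ≡ K (mod 10)] several values work for X in column 2 (F + X ≡ K (mod 10), carry-in 0); try X=9. So X=9.
Step 6. [col 2: F + X ≡ K (mod 10)] column 2: given F=8, X=9, carry-in 0, and digits 1,3,5,8,9 already taken and all letters distinct, F+X≡K (mod 10) forces K=7 ⇒ K=7.
Step 7. [col 3: J + T ≡ X (mod 10)] column 3 (J + T ≡ X (mod 10), carry-in 1) doesn't pin J yet; pick J=6 and continue, so J=6.
Step 8. [col 3: J + T ≡ X (mod 10)] in column 3 we have J+T≡X with carry-in 1; given J=6, X=9 and digits 1,3,5,6,7,8,9 already taken and all letters distinct, that pins T to 2. So T=2.
Step 9. [col 4: D + X ≡ X (mod 10)] column 4: given X=9, carry-in 0, and digits 1,2,3,5,6,7,8,9 already taken and all letters distinct, D+X≡X (mod 10) forces D=0, so D=0.

Answer: D=0, F=8, H=5, I=3, J=6, K=7, T=2, X=9, Z=1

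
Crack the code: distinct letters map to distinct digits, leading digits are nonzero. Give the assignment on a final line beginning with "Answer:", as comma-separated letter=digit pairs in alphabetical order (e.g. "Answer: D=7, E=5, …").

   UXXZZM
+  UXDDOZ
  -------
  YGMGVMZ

Step 1. [Y] Y is the leading digit of a 7-digit sum of two 6-digit numbers; the final carry is exactly 1 ⇒ Y=1.
Step 2. [col 1: M + Z ≡ Z (mod 10)] from column 1 (nothing yet, carry-in 0, digits 1 already taken and all letters distinct): M must equal 0. So M=0.
Step 3. [col 1: M + Z ≡ Z (mod 10)] no forcing yet in column 1 (carry-in 0); Z=6 is free and consistent — try it. So Z=6.
Step 4. [col 2: Z + O ≡ M (mod 10)] from column 2 (Z=6, M=0, carry-in 0, digits 0,1,6 already taken and all letters distinct): O must equal 4. So O=4.
Step 5. [col 3: Z + D ≡ V (mod 10)] several values work for V in column 3 (Z + D ≡ V (mod 10), carry-in 1); try V=9, so V=9.
Step 6. [col 3: Z + D ≡ V (mod 10)] in column 3 we have Z+D≡V with carry-in 1; given Z=6, V=9 and digits 0,1,4,6,9 already taken and all letters distinct, that pins D to 2. So D=2.
Step 7. [col 4: X + D ≡ G (mod 10)] column 4 (X + D ≡ G (mod 10), carry-in 0) doesn't pin G yet; pick G=7 and continue. So G=7.
Step 8. [col 4: X + D ≡ G (mod 10)] in column 4 we have X+D≡G with carry-in 0; given D=2, G=7 and digits 0,1,2,4,6,7,9 already taken and all letters distinct, that pins X to 5 ⇒ X=5.
Step 9. [col 6: U + U ≡ G (mod 10)] no forcing yet in column 6 (carry-in 1); U=8 is free and consistent — try it. So U=8.

Answer: D=2, G=7, M=0, O=4, U=8, V=9, X=5, Y=1, Z=6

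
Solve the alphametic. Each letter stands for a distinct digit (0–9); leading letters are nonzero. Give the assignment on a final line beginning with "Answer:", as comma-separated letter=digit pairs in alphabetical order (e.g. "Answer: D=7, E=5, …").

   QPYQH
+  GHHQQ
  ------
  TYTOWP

Step 1. [col 1: H + Q ≡ P (mod 10)] column 1 (H + Q ≡ P (mod 10), carry-in 0) doesn't pin P yet; pick P=9 and continue, so P=9.
Step 2. [col 1: H + Q ≡ P (mod 10)] column 1 (H + Q ≡ P (mod 10), carry-in 0) doesn't pin Q yet; pick Q=7 and continue, so Q=7.
Step 3. [T] adding two 5-digit numbers gives at most 5+1 digits, and here it does — T is that final carry and must be 1 ⇒ T=1.
Step 4. [col 1: H + Q ≡ P (mod 10)] from column 1 (Q=7, P=9, carry-in 0, digits 1,7,9 already taken and all letters distinct): H must equal 2. So H=2.
Step 5. [col 2: Q + Q ≡ W (mod 10)] column 2: given Q=7, carry-in 0, and digits 1,2,7,9 already taken and all letters distinct, Q+Q≡W (mod 10) forces W=4 ⇒ W=4.
Step 6. [col 3: Y + H ≡ O (mod 10)] several values work for Y in column 3 (Y + H ≡ O (mod 10), carry-in 1); try Y=3 ⇒ Y=3.
Step 7. [col 3: Y + H ≡ O (mod 10)] column 3 reads Y+H+carry(1)=O with Y=3, H=2; with digits 1,2,3,4,7,9 already taken and all letters distinct, the only value for O is 6 ⇒ O=6.
Step 8. [col 5: Q + G ≡ Y (mod 10)] column 5: given Q=7, Y=3, carry-in 1, and digits 1,2,3,4,6,7,9 already taken and all letters distinct, Q+G≡Y (mod 10) forces G=5. So G=5.

Answer: G=5, H=2, O=6, P=9, Q=7, T=1, W=4, Y=3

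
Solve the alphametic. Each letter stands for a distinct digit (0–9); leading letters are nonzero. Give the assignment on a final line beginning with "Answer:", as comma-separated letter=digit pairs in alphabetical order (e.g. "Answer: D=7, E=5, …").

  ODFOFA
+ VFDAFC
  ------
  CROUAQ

Step 1. [col 1: A + C ≡ Q (mod 10)] Q=0 is one option consistent with column 1 (A + C ≡ Q (mod 10), carry-in 0) — take it. So Q=0.
Step 2. [col 1: A + C ≡ Q (mod 10)] several values work for C in column 1 (A + C ≡ Q (mod 10), carry-in 0); try C=9, so C=9.
Step 3. [col 1: A + C ≡ Q (mod 10)] from column 1 (C=9, Q=0, carry-in 0, digits 0,9 already taken and all letters distinct): A must equal 1. So A=1.
Step 4. [col 2: F + F ≡ A (mod 10)] column 2 reads F+F+carry(1)=A with A=1; with digits 0,1,9 already taken and all letters distinct, the only value for F is 5. So F=5.
Step 5. [col 3: O + A ≡ U (mod 10)] no forcing yet in column 3 (carry-in 1); U=4 is free and consistent — try it. So U=4.
Step 6. [col 3: O + A ≡ U (mod 10)] from column 3 (A=1, U=4, carry-in 1, digits 0,1,4,5,9 already taken and all letters distinct): O must equal 2, so O=2.
Step 7. [col 4: F + D ≡ O (mod 10)] from column 4 (F=5, O=2, carry-in 0, digits 0,1,2,4,5,9 already taken and all letters distinct): D must equal 7 ⇒ D=7.
Step 8. [col 5: D + F ≡ R (mod 10)] column 5 reads D+F+carry(1)=R with D=7, F=5; with digits 0,1,2,4,5,7,9 already taken and all letters distinct, the only value for R is 3 ⇒ R=3.
Step 9. [col 6: O + V ≡ C (mod 10)] column 6: given O=2, C=9, carry-in 1, and digits 0,1,2,3,4,5,7,9 already taken and all letters distinct, O+V≡C (mod 10) forces V=6 ⇒ V=6.

Answer: A=1, C=9, D=7, F=5, O=2, Q=0, R=3, U=4, V=6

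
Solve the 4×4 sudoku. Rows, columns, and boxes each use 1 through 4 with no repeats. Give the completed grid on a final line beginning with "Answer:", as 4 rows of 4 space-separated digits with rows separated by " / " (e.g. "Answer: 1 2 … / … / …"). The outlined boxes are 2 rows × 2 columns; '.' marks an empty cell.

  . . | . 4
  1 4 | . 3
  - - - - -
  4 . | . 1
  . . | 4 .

Step 1. [r4c4∈{2}] nothing but 2 survives at r4c4 ⇒ r4c4=2.
Step 2. [r1c1∈{2,3}] in col 1, 2 fits only at r1c1 ⇒ r1c1=2.
Step 3. [r1c2∈{3}] nothing but 3 survives at r1c2 ⇒ r1c2=3.
Step 4. [r2c3∈{2}] r2c3 is down to just 2. So r2c3=2.
Step 5. [r3c2∈{2}] only 2 remains possible at r3c2, so r3c2=2.
Step 6. [r3c3∈{3}] r3c3 has the single candidate 3. So r3c3=3.
Step 7. [r4c2∈{1}] nothing but 1 survives at r4c2 ⇒ r4c2=1.
Step 8. [r1c3∈{1}] only 1 remains possible at r1c3, so r1c3=1.
Step 9. [r4c1∈{3}] r4c1 has the single candidate 3, so r4c1=3.

Answer: 2 3 1 4 / 1 4 2 3 / 4 2 3 1 / 3 1 4 2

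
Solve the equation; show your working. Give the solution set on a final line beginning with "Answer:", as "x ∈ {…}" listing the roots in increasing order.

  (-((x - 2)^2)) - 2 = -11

Step 1. [(-((x - 2)^2)) - 2 = -11] the outer -2 inverts by adding 2 ⇒ sub: -((x - 2)^2) = -9.
Step 2. [-((x - 2)^2) = -9] flip signs both sides. So neg: (x - 2)^2 = 9.
Step 3. [(x - 2)^2 = 9] 9 ≥ 0, LHS is (·)² — take ±√, so sqrt: x - 2 = 3 or -3.
Step 4. [x - 2 = 3 or -3] 2 comes off first (add 2) ⇒ sub: x = 5 or -1.

Answer: x ∈ {-1, 5}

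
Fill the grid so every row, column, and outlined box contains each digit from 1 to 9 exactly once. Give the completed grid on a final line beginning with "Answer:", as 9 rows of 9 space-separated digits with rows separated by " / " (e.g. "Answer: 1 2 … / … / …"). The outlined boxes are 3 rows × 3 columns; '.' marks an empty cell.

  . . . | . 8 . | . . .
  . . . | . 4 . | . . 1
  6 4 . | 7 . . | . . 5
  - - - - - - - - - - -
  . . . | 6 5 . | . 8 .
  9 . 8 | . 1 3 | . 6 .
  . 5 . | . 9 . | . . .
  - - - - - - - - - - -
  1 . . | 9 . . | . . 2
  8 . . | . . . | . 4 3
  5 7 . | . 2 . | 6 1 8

Step 1. [r5c2∈{2}] only 2 remains possible at r5c2, so r5c2=2.
Step 2. [r8c7∈{5,7,9}] box 9 places 9 nowhere but r8c7 ⇒ r8c7=9.
Step 3. [r3c5∈{3}] r3c5 is down to just 3, so r3c5=3.
Step 4. [r2c6∈{2,5,6,9}] r2c6 is the only open cell in row 2 admitting 6 ⇒ r2c6=6.
Step 5. [r6c3∈{1,3,4,6,7}] row 6 places 6 nowhere but r6c3 ⇒ r6c3=6.
Step 6. [r5c4∈{4}] r5c4 has the single candidate 4 ⇒ r5c4=4.
Step 7. [r5c9∈{7}] only 7 remains possible at r5c9 ⇒ r5c9=7.
Step 8. [r6c9∈{4}] r6c9's peers cover all but 4 ⇒ r6c9=4.
Step 9. [r9c3∈{3,4,9}] row 9 places 9 nowhere but r9c3, so r9c3=9.
Step 10. [r7c6∈{4,5,7,8}] across row 7, 8 lands solely at r7c6 ⇒ r7c6=8.
Step 11. [r4c1∈{3,4,7}] r4c1 is the only open cell in col 1 admitting 4, so r4c1=4.
Step 12. [r1c7∈{2,3,4,7}] r1c7 is the only open cell in row 1 admitting 4. So r1c7=4.
Step 13. [r2c2∈{3,8,9}] in col 2, 8 fits only at r2c2 ⇒ r2c2=8.
Step 14. [r2c8∈{2,3,7,9}] in row 2, 9 fits only at r2c8 ⇒ r2c8=9.
Step 15. [r3c8∈{2}] r3c8's peers cover all but 2. So r3c8=2.
Step 16. [r3c3∈{1}] r3c3 has the single candidate 1, so r3c3=1.
Step 17. [r6c8∈{3}] r6c8's peers cover all but 3. So r6c8=3.
Step 18. [r6c1∈{7}] r6c1 is down to just 7, so r6c1=7.
Step 19. [r4c3∈{3}] r4c3's peers cover all but 3, so r4c3=3.
Step 20. [r6c6∈{2}] r6c6's peers cover all but 2 ⇒ r6c6=2.
Step 21. [r1c8∈{7}] r1c8 has the single candidate 7 ⇒ r1c8=7.
Step 22. [r7c7∈{5,7}] 7 has one home in col 7: r7c7 ⇒ r7c7=7.
Step 23. [r8c3∈{2}] nothing but 2 survives at r8c3, so r8c3=2.
Step 24. [r1c3∈{5}] only 5 remains possible at r1c3, so r1c3=5.
Step 25. [r8c6∈{1,5,7}] r8c6 is the only open cell in col 6 admitting 5, so r8c6=5.
Step 26. [r1c2∈{3,9}] across col 2, 9 lands solely at r1c2. So r1c2=9.
Step 27. [r7c5∈{6}] nothing but 6 survives at r7c5. So r7c5=6.
Step 28. [r1c1∈{2,3}] 3 has one home in row 1: r1c1. So r1c1=3.
Step 29. [r1c4∈{1,2}] in row 1, 2 fits only at r1c4 ⇒ r1c4=2.
Step 30. [r4c7∈{1,2}] across row 4, 2 lands solely at r4c7. So r4c7=2.
Step 31. [r5c7∈{5}] r5c7 has the single candidate 5 ⇒ r5c7=5.
Step 32. [r7c3∈{4}] r7c3 has the single candidate 4, so r7c3=4.
Step 33. [r7c8∈{5}] nothing but 5 survives at r7c8, so r7c8=5.
Step 34. [r2c4∈{5}] r2c4's peers cover all but 5, so r2c4=5.
Step 35. [r4c6∈{7}] r4c6's peers cover all but 7, so r4c6=7.
Step 36. [r2c3∈{7}] r2c3 has the single candidate 7. So r2c3=7.
Step 37. [r4c9∈{9}] nothing but 9 survives at r4c9 ⇒ r4c9=9.
Step 38. [r8c5∈{7}] nothing but 7 survives at r8c5. So r8c5=7.
Step 39. [r4c2∈{1}] r4c2 is down to just 1, so r4c2=1.
Step 40. [r7c2∈{3}] nothing but 3 survives at r7c2, so r7c2=3.
Step 41. [r2c1∈{2}] nothing but 2 survives at r2c1, so r2c1=2.
Step 42. [r6c7∈{1}] r6c7's peers cover all but 1 ⇒ r6c7=1.
Step 43. [r1c6∈{1}] nothing but 1 survives at r1c6 ⇒ r1c6=1.
Step 44. [r2c7∈{3}] r2c7's peers cover all but 3 ⇒ r2c7=3.
Step 45. [r9c6∈{4}] r9c6 is down to just 4. So r9c6=4.
Step 46. [r8c2∈{6}] r8c2 is down to just 6 ⇒ r8c2=6.
Step 47. [r6c4∈{8}] r6c4 has the single candidate 8 ⇒ r6c4=8.
Step 48. [r3c6∈{9}] nothing but 9 survives at r3c6, so r3c6=9.
Step 49. [r3c7∈{8}] nothing but 8 survives at r3c7, so r3c7=8.
Step 50. [r8c4∈{1}] only 1 remains possible at r8c4 ⇒ r8c4=1.
Step 51. [r9c4∈{3}] nothing but 3 survives at r9c4, so r9c4=3.
Step 52. [r1c9∈{6}] r1c9 has the single candidate 6 ⇒ r1c9=6.

Answer: 3 9 5 2 8 1 4 7 6 / 2 8 7 5 4 6 3 9 1 / 6 4 1 7 3 9 8 2 5 / 4 1 3 6 5 7 2 8 9 / 9 2 8 4 1 3 5 6 7 / 7 5 6 8 9 2 1 3 4 / 1 3 4 9 6 8 7 5 2 / 8 6 2 1 7 5 9 4 3 / 5 7 9 3 2 4 6 1 8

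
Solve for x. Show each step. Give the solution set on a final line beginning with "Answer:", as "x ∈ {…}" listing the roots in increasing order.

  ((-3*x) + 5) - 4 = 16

Step 1. [((-3*x) + 5) - 4 = 16] the outer -4 inverts by adding 4, so sub: (-3*x) + 5 = 20.
Step 2. [(-3*x) + 5 = 20] peel the +5: subtract 5 from each side. So sub: -3*x = 15.
Step 3. [-3*x = 15] divide by the outer -3. So div: x = -5.

Answer: x ∈ {-5}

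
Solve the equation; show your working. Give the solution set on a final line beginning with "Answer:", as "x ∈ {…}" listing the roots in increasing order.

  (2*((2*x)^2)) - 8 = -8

Step 1. [(2*((2*x)^2)) - 8 = -8] 2 | LHS and 2 | -8: pull 2 out. So factor: ((2*x)^2) - 4 = -4.
Step 2. [((2*x)^2) - 4 = -4] peel the -4: add 4 from each side. So sub: (2*x)^2 = 0.
Step 3. [(2*x)^2 = 0] 0 ≥ 0, LHS is (·)² — take ±√, so sqrt: 2*x = 0.
Step 4. [2*x = 0] LHS = 2·(…); ÷2 both sides. So div: x = 0.

Answer: x ∈ {0}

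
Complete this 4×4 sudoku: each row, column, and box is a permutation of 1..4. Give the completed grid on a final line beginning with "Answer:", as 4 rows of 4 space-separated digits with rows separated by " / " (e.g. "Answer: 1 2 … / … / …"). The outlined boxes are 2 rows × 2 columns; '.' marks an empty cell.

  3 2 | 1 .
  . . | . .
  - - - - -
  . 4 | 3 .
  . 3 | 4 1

Step 1. [r3c4∈{2}] r3c4's peers cover all but 2, so r3c4=2.
Step 2. [r2c1∈{1,4}] 4 has one home in col 1: r2c1, so r2c1=4.
Step 3. [r2c4∈{3}] r2c4 has the single candidate 3. So r2c4=3.
Step 4. [r3c1∈{1}] nothing but 1 survives at r3c1 ⇒ r3c1=1.
Step 5. [r4c1∈{2}] r4c1's peers cover all but 2. So r4c1=2.
Step 6. [r1c4∈{4}] r1c4 has the single candidate 4 ⇒ r1c4=4.
Step 7. [r2c2∈{1}] only 1 remains possible at r2c2. So r2c2=1.
Step 8. [r2c3∈{2}] only 2 remains possible at r2c3. So r2c3=2.

Answer: 3 2 1 4 / 4 1 2 3 / 1 4 3 2 / 2 3 4 1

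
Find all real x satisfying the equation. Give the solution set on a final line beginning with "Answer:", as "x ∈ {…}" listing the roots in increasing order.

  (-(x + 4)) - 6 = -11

Step 1. [(-(x + 4)) - 6 = -11] the outer -6 inverts by adding 6, so sub: -(x + 4) = -5.
Step 2. [-(x + 4) = -5] flip signs both sides. So neg: x + 4 = 5.
Step 3. [x + 4 = 5] the outer +4 inverts by subtracting 4, so sub: x = 1.

Answer: x ∈ {1}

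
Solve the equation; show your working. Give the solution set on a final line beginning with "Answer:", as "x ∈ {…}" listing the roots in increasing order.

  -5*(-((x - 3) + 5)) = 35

Step 1. [-5*(-((x - 3) + 5)) = 35] leading coefficient -5: divide by -5 ⇒ div: -((x - 3) + 5) = -7.
Step 2. [-((x - 3) + 5) = -7] leading − — multiply by −1, so neg: (x - 3) + 5 = 7.
Step 3. [(x - 3) + 5 = 7] the outer +5 inverts by subtracting 5. So sub: x - 3 = 2.
Step 4. [x - 3 = 2] add 3: x sits inside (… - 3) ⇒ sub: x = 5.

Answer: x ∈ {5}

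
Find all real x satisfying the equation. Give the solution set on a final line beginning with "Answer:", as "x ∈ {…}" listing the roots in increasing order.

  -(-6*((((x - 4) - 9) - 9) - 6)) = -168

Step 1. [-(-6*((((x - 4) - 9) - 9) - 6)) = -168] flip signs both sides ⇒ neg: -6*((((x - 4) - 9) - 9) - 6) = 168.
Step 2. [-6*((((x - 4) - 9) - 9) - 6) = 168] LHS = -6·(…); ÷-6 both sides, so div: (((x - 4) - 9) - 9) - 6 = -28.
Step 3. [(((x - 4) - 9) - 9) - 6 = -28] the outer -6 inverts by adding 6, so sub: ((x - 4) - 9) - 9 = -22.
Step 4. [((x - 4) - 9) - 9 = -22] peel the -9: add 9 from each side ⇒ sub: (x - 4) - 9 = -13.
Step 5. [(x - 4) - 9 = -13] 9 comes off first (add 9). So sub: x - 4 = -4.
Step 6. [x - 4 = -4] -4 is outermost — add 4 both sides ⇒ sub: x = 0.

Answer: x ∈ {0}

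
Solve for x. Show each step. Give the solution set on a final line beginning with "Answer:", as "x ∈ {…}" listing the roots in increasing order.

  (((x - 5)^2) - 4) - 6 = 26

Step 1. [(((x - 5)^2) - 4) - 6 = 26] peel the -6: add 6 from each side, so sub: ((x - 5)^2) - 4 = 32.
Step 2. [((x - 5)^2) - 4 = 32] -4 is outermost — add 4 both sides. So sub: (x - 5)^2 = 36.
Step 3. [(x - 5)^2 = 36] LHS squared, RHS 36 ≥ 0: apply √ (±) ⇒ sqrt: x - 5 = 6 or -6.
Step 4. [x - 5 = 6 or -6] 5 comes off first (add 5) ⇒ sub: x = 11 or -1.

Answer: x ∈ {-1, 11}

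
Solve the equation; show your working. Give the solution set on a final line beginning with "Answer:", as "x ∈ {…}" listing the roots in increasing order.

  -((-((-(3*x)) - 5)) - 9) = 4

Step 1. [-((-((-(3*x)) - 5)) - 9) = 4] flip signs both sides ⇒ neg: (-((-(3*x)) - 5)) - 9 = -4.
Step 2. [(-((-(3*x)) - 5)) - 9 = -4] 9 comes off first (add 9) ⇒ sub: -((-(3*x)) - 5) = 5.
Step 3. [-((-(3*x)) - 5) = 5] flip signs both sides, so neg: (-(3*x)) - 5 = -5.
Step 4. [(-(3*x)) - 5 = -5] -5 is outermost — add 5 both sides ⇒ sub: -(3*x) = 0.
Step 5. [-(3*x) = 0] flip signs both sides. So neg: 3*x = 0.
Step 6. [3*x = 0] 3 out front; divide by 3 ⇒ div: x = 0.

Answer: x ∈ {0}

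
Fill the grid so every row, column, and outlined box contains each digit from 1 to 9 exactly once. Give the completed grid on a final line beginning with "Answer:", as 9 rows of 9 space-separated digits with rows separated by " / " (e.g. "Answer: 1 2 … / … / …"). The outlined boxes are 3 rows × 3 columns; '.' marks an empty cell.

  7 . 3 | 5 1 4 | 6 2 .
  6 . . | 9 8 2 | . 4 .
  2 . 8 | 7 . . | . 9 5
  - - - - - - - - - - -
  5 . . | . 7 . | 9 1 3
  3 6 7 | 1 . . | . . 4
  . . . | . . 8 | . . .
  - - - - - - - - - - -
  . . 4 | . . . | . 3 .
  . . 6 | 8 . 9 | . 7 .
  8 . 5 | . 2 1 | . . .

Step 1. [r5c7∈{2,5,8}] r5c7 is the only open cell in row 5 admitting 2, so r5c7=2.
Step 2. [r7c4∈{6}] r7c4 has the single candidate 6, so r7c4=6.
Step 3. [r6c1∈{1,4,9}] across col 1, 4 lands solely at r6c1 ⇒ r6c1=4.
Step 4. [r2c3∈{1}] r2c3's peers cover all but 1. So r2c3=1.
Step 5. [r7c5∈{5}] only 5 remains possible at r7c5 ⇒ r7c5=5.
Step 6. [r8c1∈{1}] r8c1's peers cover all but 1 ⇒ r8c1=1.
Step 7. [r7c9∈{1,2,8,9}] r7c9 is the only open cell in col 9 admitting 1. So r7c9=1.
Step 8. [r7c2∈{2,7,9}] row 7 places 2 nowhere but r7c2. So r7c2=2.
Step 9. [r3c6∈{3,6}] in col 6, 3 fits only at r3c6, so r3c6=3.
Step 10. [r6c3∈{2,9}] in col 3, 9 fits only at r6c3. So r6c3=9.
Step 11. [r8c5∈{3,4}] across col 5, 4 lands solely at r8c5, so r8c5=4.
Step 12. [r9c2∈{3,7,9}] in row 9, 7 fits only at r9c2, so r9c2=7.
Step 13. [r6c5∈{3,6}] col 5 places 3 nowhere but r6c5, so r6c5=3.
Step 14. [r9c8∈{6}] r9c8 has the single candidate 6 ⇒ r9c8=6.
Step 15. [r2c9∈{7}] r2c9 is down to just 7 ⇒ r2c9=7.
Step 16. [r6c8∈{5}] r6c8's peers cover all but 5 ⇒ r6c8=5.
Step 17. [r4c4∈{2,4}] in row 4, 4 fits only at r4c4 ⇒ r4c4=4.
Step 18. [r5c6∈{5}] r5c6 has the single candidate 5. So r5c6=5.
Step 19. [r6c4∈{2}] r6c4 is down to just 2. So r6c4=2.
Step 20. [r2c7∈{3}] r2c7's peers cover all but 3. So r2c7=3.
Step 21. [r6c9∈{6}] r6c9's peers cover all but 6. So r6c9=6.
Step 22. [r2c2∈{5}] r2c2 has the single candidate 5, so r2c2=5.
Step 23. [r8c2∈{3}] r8c2 is down to just 3. So r8c2=3.
Step 24. [r4c6∈{6}] r4c6 has the single candidate 6, so r4c6=6.
Step 25. [r7c6∈{7}] nothing but 7 survives at r7c6, so r7c6=7.
Step 26. [r3c7∈{1}] r3c7 is down to just 1. So r3c7=1.
Step 27. [r9c4∈{3}] r9c4's peers cover all but 3, so r9c4=3.
Step 28. [r8c9∈{2}] only 2 remains possible at r8c9 ⇒ r8c9=2.
Step 29. [r3c5∈{6}] r3c5's peers cover all but 6, so r3c5=6.
Step 30. [r4c2∈{8}] r4c2's peers cover all but 8, so r4c2=8.
Step 31. [r4c3∈{2}] r4c3 is down to just 2, so r4c3=2.
Step 32. [r8c7∈{5}] only 5 remains possible at r8c7. So r8c7=5.
Step 33. [r6c7∈{7}] r6c7 is down to just 7 ⇒ r6c7=7.
Step 34. [r6c2∈{1}] r6c2 has the single candidate 1 ⇒ r6c2=1.
Step 35. [r9c9∈{9}] r9c9's peers cover all but 9. So r9c9=9.
Step 36. [r3c2∈{4}] r3c2's peers cover all but 4 ⇒ r3c2=4.
Step 37. [r7c7∈{8}] r7c7 has the single candidate 8 ⇒ r7c7=8.
Step 38. [r1c2∈{9}] nothing but 9 survives at r1c2. So r1c2=9.
Step 39. [r5c8∈{8}] r5c8 has the single candidate 8, so r5c8=8.
Step 40. [r5c5∈{9}] only 9 remains possible at r5c5. So r5c5=9.
Step 41. [r1c9∈{8}] nothing but 8 survives at r1c9, so r1c9=8.
Step 42. [r9c7∈{4}] r9c7 is down to just 4, so r9c7=4.
Step 43. [r7c1∈{9}] only 9 remains possible at r7c1. So r7c1=9.

Answer: 7 9 3 5 1 4 6 2 8 / 6 5 1 9 8 2 3 4 7 / 2 4 8 7 6 3 1 9 5 / 5 8 2 4 7 6 9 1 3 / 3 6 7 1 9 5 2 8 4 / 4 1 9 2 3 8 7 5 6 / 9 2 4 6 5 7 8 3 1 / 1 3 6 8 4 9 5 7 2 / 8 7 5 3 2 1 4 6 9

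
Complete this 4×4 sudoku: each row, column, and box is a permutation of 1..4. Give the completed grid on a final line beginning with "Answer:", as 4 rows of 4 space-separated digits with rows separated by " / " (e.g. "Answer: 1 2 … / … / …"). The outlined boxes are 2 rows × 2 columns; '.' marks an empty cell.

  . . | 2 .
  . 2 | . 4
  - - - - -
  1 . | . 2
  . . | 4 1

Step 1. [r2c1∈{3}] r2c1's peers cover all but 3 ⇒ r2c1=3.
Step 2. [r3c2∈{3,4}] in row 3, 4 fits only at r3c2 ⇒ r3c2=4.
Step 3. [r1c4∈{3}] r1c4's peers cover all but 3 ⇒ r1c4=3.
Step 4. [r3c3∈{3}] only 3 remains possible at r3c3. So r3c3=3.
Step 5. [r2c3∈{1}] r2c3 has the single candidate 1. So r2c3=1.
Step 6. [r1c2∈{1}] r1c2 has the single candidate 1. So r1c2=1.
Step 7. [r4c1∈{2}] only 2 remains possible at r4c1. So r4c1=2.
Step 8. [r1c1∈{4}] r1c1 is down to just 4 ⇒ r1c1=4.
Step 9. [r4c2∈{3}] r4c2 has the single candidate 3 ⇒ r4c2=3.

Answer: 4 1 2 3 / 3 2 1 4 / 1 4 3 2 / 2 3 4 1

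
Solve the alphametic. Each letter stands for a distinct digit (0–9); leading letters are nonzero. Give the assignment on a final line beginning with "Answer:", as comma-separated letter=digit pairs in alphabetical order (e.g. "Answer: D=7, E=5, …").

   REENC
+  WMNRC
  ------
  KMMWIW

Step 1. [col 1: C + C ≡ W (mod 10)] column 1 (C + C ≡ W (mod 10), carry-in 0) doesn't pin C yet; pick C=4 and continue ⇒ C=4.
Step 2. [col 1: C + C ≡ W (mod 10)] column 1: given C=4, carry-in 0, and digits 4 already taken and all letters distinct, C+C≡W (mod 10) forces W=8. So W=8.
Step 3. [col 2: N + R ≡ I (mod 10)] several values work for I in column 2 (N + R ≡ I (mod 10), carry-in 0); try I=2, so I=2.
Step 4. [K] adding two 5-digit numbers gives at most 5+1 digits, and here it does — K is that final carry and must be 1, so K=1.
Step 5. [col 2: N + R ≡ I (mod 10)] N=7 is one option consistent with column 2 (N + R ≡ I (mod 10), carry-in 0) — take it, so N=7.
Step 6. [col 2: N + R ≡ I (mod 10)] from column 2 (N=7, I=2, carry-in 0, digits 1,2,4,7,8 already taken and all letters distinct): R must equal 5 ⇒ R=5.
Step 7. [col 3: E + N ≡ W (mod 10)] from column 3 (N=7, W=8, carry-in 1, digits 1,2,4,5,7,8 already taken and all letters distinct): E must equal 0, so E=0.
Step 8. [col 4: E + M ≡ M (mod 10)] several values work for M in column 4 (E + M ≡ M (mod 10), carry-in 0); try M=3, so M=3.

Answer: C=4, E=0, I=2, K=1, M=3, N=7, R=5, W=8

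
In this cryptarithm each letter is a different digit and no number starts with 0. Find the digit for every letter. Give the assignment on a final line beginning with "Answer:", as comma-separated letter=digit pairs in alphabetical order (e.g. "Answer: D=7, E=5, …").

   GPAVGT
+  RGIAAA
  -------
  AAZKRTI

Step 1. [col 1: T + A ≡ I (mod 10)] column 1 (T + A ≡ I (mod 10), carry-in 0) doesn't pin T yet; pick T=8 and continue, so T=8.
Step 2. [col 1: T + A ≡ I (mod 10)] no forcing yet in column 1 (carry-in 0); I=9 is free and consistent — try it, so I=9.
Step 3. [col 1: T + A ≡ I (mod 10)] column 1 reads T+A+carry(0)=I with T=8, I=9; with digits 8,9 already taken and all letters distinct, the only value for A is 1 ⇒ A=1.
Step 4. [col 2: G + A ≡ T (mod 10)] in column 2 we have G+A≡T with carry-in 0; given A=1, T=8 and digits 1,8,9 already taken and all letters distinct, that pins G to 7. So G=7.
Step 5. [col 3: V + A ≡ R (mod 10)] V=2 is one option consistent with column 3 (V + A ≡ R (mod 10), carry-in 0) — take it ⇒ V=2.
Step 6. [col 3: V + A ≡ R (mod 10)] from column 3 (V=2, A=1, carry-in 0, digits 1,2,7,8,9 already taken and all letters distinct): R must equal 3 ⇒ R=3.
Step 7. [col 4: A + I ≡ K (mod 10)] in column 4 we have A+I≡K with carry-in 0; given A=1, I=9 and digits 1,2,3,7,8,9 already taken and all letters distinct, that pins K to 0, so K=0.
Step 8. [col 5: P + G ≡ Z (mod 10)] column 5 reads P+G+carry(1)=Z with G=7; with digits 0,1,2,3,7,8,9 already taken and all letters distinct, the only value for P is 6 ⇒ P=6.
Step 9. [col 5: P + G ≡ Z (mod 10)] in column 5 we have P+G≡Z with carry-in 1; given P=6, G=7 and digits 0,1,2,3,6,7,8,9 already taken and all letters distinct, that pins Z to 4 ⇒ Z=4.

Answer: A=1, G=7, I=9, K=0, P=6, R=3, T=8, V=2, Z=4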